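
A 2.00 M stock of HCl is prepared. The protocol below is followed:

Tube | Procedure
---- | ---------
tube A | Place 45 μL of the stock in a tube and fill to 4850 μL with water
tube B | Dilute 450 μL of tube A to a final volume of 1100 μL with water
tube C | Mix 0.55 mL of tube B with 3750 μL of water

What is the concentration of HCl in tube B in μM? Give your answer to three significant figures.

Step 1: 45 μL brought to 4850 μL → factor 4850/45 = 107.78
Step 2: 450 μL brought to 1100 μL → factor 1100/450 = 2.4444
Dilution factor through tube B = 107.78 × 2.4444 = 263.46
[tube B] = 2.00 M / 263.46 = 0.007591 M = 7.59 × 10^3 μM

7.59 × 10^3 μM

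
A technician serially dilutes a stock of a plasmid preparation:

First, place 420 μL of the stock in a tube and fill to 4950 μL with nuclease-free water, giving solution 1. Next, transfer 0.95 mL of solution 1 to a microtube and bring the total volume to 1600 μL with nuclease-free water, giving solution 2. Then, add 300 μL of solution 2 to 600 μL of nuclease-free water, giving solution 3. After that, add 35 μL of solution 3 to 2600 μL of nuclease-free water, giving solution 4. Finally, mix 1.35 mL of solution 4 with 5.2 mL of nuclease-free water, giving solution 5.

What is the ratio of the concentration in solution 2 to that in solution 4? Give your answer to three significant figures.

226

Step 1: 420 μL brought to 4950 μL → factor 4950/420 = 11.786
Step 2: 0.95 mL brought to 1600 μL → factor 1.6/0.95 = 1.6842
Step 3: 300 μL + 600 μL = 900 μL total → factor 900/300 = 3
Step 4: 35 μL + 2600 μL = 2635 μL total → factor 2635/35 = 75.286
Dilution factor to solution 2 = 19.85; to solution 4 = 4483.2
[solution 2]/[solution 4] = (factor to solution 4)/(factor to solution 2) = 4483.2/19.85 = 226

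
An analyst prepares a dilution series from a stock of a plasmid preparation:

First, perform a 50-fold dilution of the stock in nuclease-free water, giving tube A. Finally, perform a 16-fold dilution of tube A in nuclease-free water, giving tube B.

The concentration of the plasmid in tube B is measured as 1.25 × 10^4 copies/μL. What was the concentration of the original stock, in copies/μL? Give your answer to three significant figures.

Step 1: 50-fold → factor 50
Step 2: 16-fold → factor 16
Overall dilution factor = 50 × 16 = 800
Stock = 1.25 × 10^4 copies/μL × 800 = 1.00 × 10^7 copies/μL

1.00 × 10^7 copies/μL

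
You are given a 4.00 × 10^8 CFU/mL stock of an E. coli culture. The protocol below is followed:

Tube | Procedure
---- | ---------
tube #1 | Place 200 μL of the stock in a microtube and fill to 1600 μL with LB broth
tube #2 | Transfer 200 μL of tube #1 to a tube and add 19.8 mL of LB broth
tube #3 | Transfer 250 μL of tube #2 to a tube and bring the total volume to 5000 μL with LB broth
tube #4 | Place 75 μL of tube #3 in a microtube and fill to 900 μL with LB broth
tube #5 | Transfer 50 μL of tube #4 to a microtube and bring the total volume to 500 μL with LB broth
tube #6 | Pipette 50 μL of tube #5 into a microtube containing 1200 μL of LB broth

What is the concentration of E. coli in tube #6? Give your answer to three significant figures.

Step 1: 200 μL brought to 1600 μL → factor 1600/200 = 8
Step 2: 200 μL + 19.8 mL = 20000 μL total → factor 20000/200 = 100
Step 3: 250 μL brought to 5000 μL → factor 5000/250 = 20
Step 4: 75 μL brought to 900 μL → factor 900/75 = 12
Step 5: 50 μL brought to 500 μL → factor 500/50 = 10
Step 6: 50 μL + 1200 μL = 1250 μL total → factor 1250/50 = 25
Overall dilution factor = 8 × 100 × 20 × 12 × 10 × 25 = 4.8 × 10^7
Final = 4.00 × 10^8 CFU/mL / 4.8 × 10^7 = 8.33 CFU/mL

8.33 CFU/mL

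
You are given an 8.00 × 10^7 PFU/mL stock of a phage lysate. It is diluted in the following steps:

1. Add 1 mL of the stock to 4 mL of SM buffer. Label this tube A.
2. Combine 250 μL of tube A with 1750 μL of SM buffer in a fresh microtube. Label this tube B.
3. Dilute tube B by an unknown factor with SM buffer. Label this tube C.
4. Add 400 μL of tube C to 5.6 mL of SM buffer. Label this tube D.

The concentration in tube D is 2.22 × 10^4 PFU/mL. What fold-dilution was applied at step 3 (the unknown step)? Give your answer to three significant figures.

6.01-fold

Step 1: 1 mL + 4 mL = 5 mL total → factor 5/1 = 5
Step 2: 250 μL + 1750 μL = 2000 μL total → factor 2000/250 = 8
Step 3: unknown factor x
Step 4: 400 μL + 5.6 mL = 6000 μL total → factor 6000/400 = 15
Product of known-step factors = 600
Overall factor = 8.00 × 10^7 PFU/mL / (2.22 × 10^4 PFU/mL) = 3603.6
x = 3603.6 / 600 = 6.01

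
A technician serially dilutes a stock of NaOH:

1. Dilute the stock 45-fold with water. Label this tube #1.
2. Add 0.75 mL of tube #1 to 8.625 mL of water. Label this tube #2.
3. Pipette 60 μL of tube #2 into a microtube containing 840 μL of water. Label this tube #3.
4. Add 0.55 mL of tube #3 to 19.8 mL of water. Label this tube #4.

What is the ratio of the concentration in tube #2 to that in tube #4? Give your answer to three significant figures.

Step 1: 45-fold → factor 45
Step 2: 0.75 mL + 8.625 mL = 9.375 mL total → factor 9.375/0.75 = 12.5
Step 3: 60 μL + 840 μL = 900 μL total → factor 900/60 = 15
Step 4: 0.55 mL + 19.8 mL = 20.35 mL total → factor 20.35/0.55 = 37
Dilution factor to tube #2 = 562.5; to tube #4 = 3.1219 × 10^5
[tube #2]/[tube #4] = (factor to tube #4)/(factor to tube #2) = 3.1219 × 10^5/562.5 = 555

555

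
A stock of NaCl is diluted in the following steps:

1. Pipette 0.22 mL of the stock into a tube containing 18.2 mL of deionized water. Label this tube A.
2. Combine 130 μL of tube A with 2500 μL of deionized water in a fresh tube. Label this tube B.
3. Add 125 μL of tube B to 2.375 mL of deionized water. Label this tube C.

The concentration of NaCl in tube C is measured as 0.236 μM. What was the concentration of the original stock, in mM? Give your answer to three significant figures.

Step 1: 0.22 mL + 18.2 mL = 18.42 mL total → factor 18.42/0.22 = 83.727
Step 2: 130 μL + 2500 μL = 2630 μL total → factor 2630/130 = 20.231
Step 3: 125 μL + 2.375 mL = 2500 μL total → factor 2500/125 = 20
Overall dilution factor = 83.727 × 20.231 × 20 = 33877
Stock = 0.236 μM × 33877 = 7995 μM = 8.00 mM

8.00 mM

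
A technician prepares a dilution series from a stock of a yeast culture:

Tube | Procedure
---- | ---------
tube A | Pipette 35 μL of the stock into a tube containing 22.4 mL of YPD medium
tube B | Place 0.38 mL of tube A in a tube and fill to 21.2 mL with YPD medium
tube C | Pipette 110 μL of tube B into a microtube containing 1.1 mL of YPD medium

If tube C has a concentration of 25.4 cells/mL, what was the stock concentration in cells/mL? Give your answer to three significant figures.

Step 1: 35 μL + 22.4 mL = 22435 μL total → factor 22435/35 = 641
Step 2: 0.38 mL brought to 21.2 mL → factor 21.2/0.38 = 55.789
Step 3: 110 μL + 1.1 mL = 1210 μL total → factor 1210/110 = 11
Overall dilution factor = 641 × 55.789 × 11 = 3.9337 × 10^5
Stock = 25.4 cells/mL × 3.9337 × 10^5 = 9.99 × 10^6 cells/mL

9.99 × 10^6 cells/mL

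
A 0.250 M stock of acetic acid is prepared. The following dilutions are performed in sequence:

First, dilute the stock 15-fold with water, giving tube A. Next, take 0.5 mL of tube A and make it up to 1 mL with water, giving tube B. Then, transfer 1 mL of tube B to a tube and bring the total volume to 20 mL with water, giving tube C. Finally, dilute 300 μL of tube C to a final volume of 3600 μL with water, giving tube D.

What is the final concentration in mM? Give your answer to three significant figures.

0.0347 mM

Step 1: 15-fold → factor 15
Step 2: 0.5 mL brought to 1 mL → factor 1/0.5 = 2
Step 3: 1 mL brought to 20 mL → factor 20/1 = 20
Step 4: 300 μL brought to 3600 μL → factor 3600/300 = 12
Overall dilution factor = 15 × 2 × 20 × 12 = 7200
Final = 0.250 M / 7200 = 3.472 × 10^-5 M = 0.0347 mM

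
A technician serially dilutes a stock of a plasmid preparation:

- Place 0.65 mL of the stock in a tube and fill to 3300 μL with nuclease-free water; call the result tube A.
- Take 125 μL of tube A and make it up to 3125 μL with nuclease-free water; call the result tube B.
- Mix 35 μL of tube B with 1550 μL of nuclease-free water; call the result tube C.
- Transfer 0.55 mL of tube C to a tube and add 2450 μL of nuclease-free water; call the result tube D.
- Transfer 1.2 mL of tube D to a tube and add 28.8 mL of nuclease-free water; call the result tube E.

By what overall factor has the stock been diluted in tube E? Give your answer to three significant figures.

7.84 × 10^5

Step 1: 0.65 mL brought to 3300 μL → factor 3.3/0.65 = 5.0769
Step 2: 125 μL brought to 3125 μL → factor 3125/125 = 25
Step 3: 35 μL + 1550 μL = 1585 μL total → factor 1585/35 = 45.286
Step 4: 0.55 mL + 2450 μL = 3 mL total → factor 3/0.55 = 5.4545
Step 5: 1.2 mL + 28.8 mL = 30 mL total → factor 30/1.2 = 25
Overall dilution factor = 5.0769 × 25 × 45.286 × 5.4545 × 25 = 7.8379 × 10^5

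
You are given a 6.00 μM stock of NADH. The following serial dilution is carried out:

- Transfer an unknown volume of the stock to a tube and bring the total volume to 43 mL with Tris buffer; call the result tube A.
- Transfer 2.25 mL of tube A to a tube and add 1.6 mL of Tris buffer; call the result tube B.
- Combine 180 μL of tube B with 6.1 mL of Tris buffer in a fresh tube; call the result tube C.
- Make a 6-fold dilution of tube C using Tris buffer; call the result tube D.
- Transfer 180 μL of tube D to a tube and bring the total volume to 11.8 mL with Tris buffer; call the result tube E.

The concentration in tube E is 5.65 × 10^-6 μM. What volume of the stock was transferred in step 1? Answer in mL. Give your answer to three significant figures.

Step 1: v brought to 43 mL → factor = 43 mL/v
Step 2: 2.25 mL + 1.6 mL = 3.85 mL total → factor 3.85/2.25 = 1.7111
Step 3: 180 μL + 6.1 mL = 6280 μL total → factor 6280/180 = 34.889
Step 4: 6-fold → factor 6
Step 5: 180 μL brought to 11.8 mL → factor 11800/180 = 65.556
Product of known-step factors = 23482
Overall factor = 6.00 μM / (5.65 × 10^-6 μM) = 1.0619 × 10^6
Step-1 factor = 1.0619 × 10^6 / 23482 = 45.225
v = 43 mL / 45.225 = 0.951 mL

0.951 mL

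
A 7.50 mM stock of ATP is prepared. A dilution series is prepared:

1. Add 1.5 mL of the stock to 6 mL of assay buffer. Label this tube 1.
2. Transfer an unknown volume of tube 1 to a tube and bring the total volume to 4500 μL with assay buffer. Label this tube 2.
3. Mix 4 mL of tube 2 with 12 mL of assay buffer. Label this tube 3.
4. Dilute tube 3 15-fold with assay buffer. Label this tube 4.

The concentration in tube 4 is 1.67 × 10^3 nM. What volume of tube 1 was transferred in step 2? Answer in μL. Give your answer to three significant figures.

301 μL

Step 1: 1.5 mL + 6 mL = 7.5 mL total → factor 7.5/1.5 = 5
Step 2: v brought to 4500 μL → factor = 4500 μL/v
Step 3: 4 mL + 12 mL = 16 mL total → factor 16/4 = 4
Step 4: 15-fold → factor 15
Product of known-step factors = 300
Overall factor = 7.50 mM / (1.67 × 10^3 nM) = 4491
Step-2 factor = 4491 / 300 = 14.97
v = 4500 μL / 14.97 = 301 μL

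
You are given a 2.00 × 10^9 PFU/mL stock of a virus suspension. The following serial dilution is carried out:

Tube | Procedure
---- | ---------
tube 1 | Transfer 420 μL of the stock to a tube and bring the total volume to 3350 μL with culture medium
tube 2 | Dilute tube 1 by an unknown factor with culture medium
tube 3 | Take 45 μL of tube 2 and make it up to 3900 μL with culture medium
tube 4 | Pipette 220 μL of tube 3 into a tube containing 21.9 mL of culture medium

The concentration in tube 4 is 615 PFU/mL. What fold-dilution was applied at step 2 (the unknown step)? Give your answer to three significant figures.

Step 1: 420 μL brought to 3350 μL → factor 3350/420 = 7.9762
Step 2: unknown factor x
Step 3: 45 μL brought to 3900 μL → factor 3900/45 = 86.667
Step 4: 220 μL + 21.9 mL = 22120 μL total → factor 22120/220 = 100.55
Product of known-step factors = 69504
Overall factor = 2.00 × 10^9 PFU/mL / (615 PFU/mL) = 3.252 × 10^6
x = 3.252 × 10^6 / 69504 = 46.8

46.8-fold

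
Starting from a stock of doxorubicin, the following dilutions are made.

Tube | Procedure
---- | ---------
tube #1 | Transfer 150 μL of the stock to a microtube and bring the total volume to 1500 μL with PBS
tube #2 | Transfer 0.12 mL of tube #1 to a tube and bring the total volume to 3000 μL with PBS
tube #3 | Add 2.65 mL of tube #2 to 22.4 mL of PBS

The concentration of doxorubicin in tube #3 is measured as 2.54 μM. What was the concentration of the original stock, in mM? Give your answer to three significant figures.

6.00 mM

Step 1: 150 μL brought to 1500 μL → factor 1500/150 = 10
Step 2: 0.12 mL brought to 3000 μL → factor 3/0.12 = 25
Step 3: 2.65 mL + 22.4 mL = 25.05 mL total → factor 25.05/2.65 = 9.4528
Overall dilution factor = 10 × 25 × 9.4528 = 2363.2
Stock = 2.54 μM × 2363.2 = 6003 μM = 6.00 mM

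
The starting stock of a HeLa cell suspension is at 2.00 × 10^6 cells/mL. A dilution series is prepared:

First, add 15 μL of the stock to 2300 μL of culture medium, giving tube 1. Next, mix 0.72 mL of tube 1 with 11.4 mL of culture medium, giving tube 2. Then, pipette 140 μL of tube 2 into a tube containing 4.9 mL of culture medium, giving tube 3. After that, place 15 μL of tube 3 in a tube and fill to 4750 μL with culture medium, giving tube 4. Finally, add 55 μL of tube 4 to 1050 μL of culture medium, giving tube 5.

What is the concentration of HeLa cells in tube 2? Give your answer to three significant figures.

Step 1: 15 μL + 2300 μL = 2315 μL total → factor 2315/15 = 154.33
Step 2: 0.72 mL + 11.4 mL = 12.12 mL total → factor 12.12/0.72 = 16.833
Dilution factor through tube 2 = 154.33 × 16.833 = 2597.9
[tube 2] = 2.00 × 10^6 cells/mL / 2597.9 = 770 cells/mL

770 cells/mL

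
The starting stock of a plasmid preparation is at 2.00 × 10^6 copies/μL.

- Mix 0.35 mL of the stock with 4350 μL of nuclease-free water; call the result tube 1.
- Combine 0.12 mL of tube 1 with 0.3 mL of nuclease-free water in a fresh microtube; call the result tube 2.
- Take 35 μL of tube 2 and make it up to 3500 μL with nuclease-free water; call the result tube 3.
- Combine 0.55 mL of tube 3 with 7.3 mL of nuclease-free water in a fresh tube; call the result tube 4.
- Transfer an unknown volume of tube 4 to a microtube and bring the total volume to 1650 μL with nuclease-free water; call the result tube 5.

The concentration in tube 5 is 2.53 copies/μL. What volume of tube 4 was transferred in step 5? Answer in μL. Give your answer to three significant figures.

Step 1: 0.35 mL + 4350 μL = 4.7 mL total → factor 4.7/0.35 = 13.429
Step 2: 0.12 mL + 0.3 mL = 0.42 mL total → factor 0.42/0.12 = 3.5
Step 3: 35 μL brought to 3500 μL → factor 3500/35 = 100
Step 4: 0.55 mL + 7.3 mL = 7.85 mL total → factor 7.85/0.55 = 14.273
Step 5: v brought to 1650 μL → factor = 1650 μL/v
Product of known-step factors = 67082
Overall factor = 2.00 × 10^6 copies/μL / (2.53 copies/μL) = 7.9051 × 10^5
Step-5 factor = 7.9051 × 10^5 / 67082 = 11.784
v = 1650 μL / 11.784 = 140 μL

140 μL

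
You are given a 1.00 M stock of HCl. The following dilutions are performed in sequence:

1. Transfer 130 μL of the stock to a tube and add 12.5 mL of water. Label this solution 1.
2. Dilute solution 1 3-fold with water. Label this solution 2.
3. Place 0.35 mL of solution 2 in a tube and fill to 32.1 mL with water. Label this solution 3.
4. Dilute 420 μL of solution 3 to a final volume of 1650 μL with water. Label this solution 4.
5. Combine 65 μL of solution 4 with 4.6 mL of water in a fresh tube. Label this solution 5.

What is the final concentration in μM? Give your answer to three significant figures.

0.133 μM

Step 1: 130 μL + 12.5 mL = 12630 μL total → factor 12630/130 = 97.154
Step 2: 3-fold → factor 3
Step 3: 0.35 mL brought to 32.1 mL → factor 32.1/0.35 = 91.714
Step 4: 420 μL brought to 1650 μL → factor 1650/420 = 3.9286
Step 5: 65 μL + 4.6 mL = 4665 μL total → factor 4665/65 = 71.769
Overall dilution factor = 97.154 × 3 × 91.714 × 3.9286 × 71.769 = 7.5369 × 10^6
Final = 1.00 M / 7.5369 × 10^6 = 1.327 × 10^-7 M = 0.133 μM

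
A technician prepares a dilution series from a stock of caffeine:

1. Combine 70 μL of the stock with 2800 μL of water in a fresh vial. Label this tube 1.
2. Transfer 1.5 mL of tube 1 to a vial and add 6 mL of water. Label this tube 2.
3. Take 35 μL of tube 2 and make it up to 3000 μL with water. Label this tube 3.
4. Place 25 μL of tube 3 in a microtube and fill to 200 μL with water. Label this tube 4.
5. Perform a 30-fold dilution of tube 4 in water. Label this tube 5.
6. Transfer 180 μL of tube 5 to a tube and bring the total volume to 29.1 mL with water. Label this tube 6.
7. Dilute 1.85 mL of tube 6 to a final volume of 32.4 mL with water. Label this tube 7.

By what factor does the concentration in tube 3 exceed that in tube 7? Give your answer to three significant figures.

6.80 × 10^5

Step 1: 70 μL + 2800 μL = 2870 μL total → factor 2870/70 = 41
Step 2: 1.5 mL + 6 mL = 7.5 mL total → factor 7.5/1.5 = 5
Step 3: 35 μL brought to 3000 μL → factor 3000/35 = 85.714
Step 4: 25 μL brought to 200 μL → factor 200/25 = 8
Step 5: 30-fold → factor 30
Step 6: 180 μL brought to 29.1 mL → factor 29100/180 = 161.67
Step 7: 1.85 mL brought to 32.4 mL → factor 32.4/1.85 = 17.514
Dilution factor to tube 3 = 17571; to tube 7 = 1.194 × 10^10
[tube 3]/[tube 7] = (factor to tube 7)/(factor to tube 3) = 1.194 × 10^10/17571 = 6.80 × 10^5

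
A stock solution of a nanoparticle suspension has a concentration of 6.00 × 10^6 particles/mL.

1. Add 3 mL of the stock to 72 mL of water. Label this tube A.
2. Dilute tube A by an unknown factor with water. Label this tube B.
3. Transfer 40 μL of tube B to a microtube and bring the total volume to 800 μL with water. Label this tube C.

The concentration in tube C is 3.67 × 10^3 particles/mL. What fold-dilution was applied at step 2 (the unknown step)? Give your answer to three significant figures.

Step 1: 3 mL + 72 mL = 75 mL total → factor 75/3 = 25
Step 2: unknown factor x
Step 3: 40 μL brought to 800 μL → factor 800/40 = 20
Product of known-step factors = 500
Overall factor = 6.00 × 10^6 particles/mL / (3.67 × 10^3 particles/mL) = 1634.9
x = 1634.9 / 500 = 3.27

3.27-fold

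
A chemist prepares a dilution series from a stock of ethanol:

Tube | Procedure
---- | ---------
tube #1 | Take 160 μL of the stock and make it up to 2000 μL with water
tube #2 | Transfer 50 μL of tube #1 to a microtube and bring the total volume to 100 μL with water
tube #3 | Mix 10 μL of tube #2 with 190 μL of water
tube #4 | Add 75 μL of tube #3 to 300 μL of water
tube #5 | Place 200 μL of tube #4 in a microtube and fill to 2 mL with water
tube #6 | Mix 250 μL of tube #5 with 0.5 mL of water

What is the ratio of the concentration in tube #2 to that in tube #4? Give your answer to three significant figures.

Step 1: 160 μL brought to 2000 μL → factor 2000/160 = 12.5
Step 2: 50 μL brought to 100 μL → factor 100/50 = 2
Step 3: 10 μL + 190 μL = 200 μL total → factor 200/10 = 20
Step 4: 75 μL + 300 μL = 375 μL total → factor 375/75 = 5
Dilution factor to tube #2 = 25; to tube #4 = 2500
[tube #2]/[tube #4] = (factor to tube #4)/(factor to tube #2) = 2500/25 = 100

100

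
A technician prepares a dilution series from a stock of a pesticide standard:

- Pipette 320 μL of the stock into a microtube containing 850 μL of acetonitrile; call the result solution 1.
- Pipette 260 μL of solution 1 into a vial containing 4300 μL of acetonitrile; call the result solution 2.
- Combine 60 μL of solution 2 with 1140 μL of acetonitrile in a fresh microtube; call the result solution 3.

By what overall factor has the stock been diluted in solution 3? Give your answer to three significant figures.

1.28 × 10^3

Step 1: 320 μL + 850 μL = 1170 μL total → factor 1170/320 = 3.6562
Step 2: 260 μL + 4300 μL = 4560 μL total → factor 4560/260 = 17.538
Step 3: 60 μL + 1140 μL = 1200 μL total → factor 1200/60 = 20
Overall dilution factor = 3.6562 × 17.538 × 20 = 1282.5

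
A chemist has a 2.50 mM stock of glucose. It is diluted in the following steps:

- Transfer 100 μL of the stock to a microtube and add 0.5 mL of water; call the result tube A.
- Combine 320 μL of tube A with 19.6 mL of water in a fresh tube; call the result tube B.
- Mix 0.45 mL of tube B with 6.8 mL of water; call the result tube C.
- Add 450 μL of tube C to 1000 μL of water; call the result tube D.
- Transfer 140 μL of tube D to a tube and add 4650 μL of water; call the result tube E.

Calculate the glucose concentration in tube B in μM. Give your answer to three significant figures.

Step 1: 100 μL + 0.5 mL = 600 μL total → factor 600/100 = 6
Step 2: 320 μL + 19.6 mL = 19920 μL total → factor 19920/320 = 62.25
Dilution factor through tube B = 6 × 62.25 = 373.5
[tube B] = 2.50 mM / 373.5 = 0.006693 mM = 6.69 μM

6.69 μM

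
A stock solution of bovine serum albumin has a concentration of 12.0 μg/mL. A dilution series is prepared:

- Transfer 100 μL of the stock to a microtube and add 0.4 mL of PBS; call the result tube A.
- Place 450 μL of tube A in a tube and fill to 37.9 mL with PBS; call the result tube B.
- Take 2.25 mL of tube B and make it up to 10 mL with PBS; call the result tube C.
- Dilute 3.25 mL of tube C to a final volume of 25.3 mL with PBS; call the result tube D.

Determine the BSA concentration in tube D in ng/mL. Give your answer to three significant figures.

Step 1: 100 μL + 0.4 mL = 500 μL total → factor 500/100 = 5
Step 2: 450 μL brought to 37.9 mL → factor 37900/450 = 84.222
Step 3: 2.25 mL brought to 10 mL → factor 10/2.25 = 4.4444
Step 4: 3.25 mL brought to 25.3 mL → factor 25.3/3.25 = 7.7846
Overall dilution factor = 5 × 84.222 × 4.4444 × 7.7846 = 14570
Final = 12.0 μg/mL / 14570 = 0.0008236 μg/mL = 0.824 ng/mL

0.824 ng/mL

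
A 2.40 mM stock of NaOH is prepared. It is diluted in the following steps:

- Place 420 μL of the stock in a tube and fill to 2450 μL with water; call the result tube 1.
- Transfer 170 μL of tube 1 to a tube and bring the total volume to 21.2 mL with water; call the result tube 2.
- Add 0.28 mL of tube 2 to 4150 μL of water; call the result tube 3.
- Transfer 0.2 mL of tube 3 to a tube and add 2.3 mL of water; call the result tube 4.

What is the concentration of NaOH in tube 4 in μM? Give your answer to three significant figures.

Step 1: 420 μL brought to 2450 μL → factor 2450/420 = 5.8333
Step 2: 170 μL brought to 21.2 mL → factor 21200/170 = 124.71
Step 3: 0.28 mL + 4150 μL = 4.43 mL total → factor 4.43/0.28 = 15.821
Step 4: 0.2 mL + 2.3 mL = 2.5 mL total → factor 2.5/0.2 = 12.5
Overall dilution factor = 5.8333 × 124.71 × 15.821 × 12.5 = 1.4387 × 10^5
Final = 2.40 mM / 1.4387 × 10^5 = 1.668 × 10^-5 mM = 0.0167 μM

0.0167 μM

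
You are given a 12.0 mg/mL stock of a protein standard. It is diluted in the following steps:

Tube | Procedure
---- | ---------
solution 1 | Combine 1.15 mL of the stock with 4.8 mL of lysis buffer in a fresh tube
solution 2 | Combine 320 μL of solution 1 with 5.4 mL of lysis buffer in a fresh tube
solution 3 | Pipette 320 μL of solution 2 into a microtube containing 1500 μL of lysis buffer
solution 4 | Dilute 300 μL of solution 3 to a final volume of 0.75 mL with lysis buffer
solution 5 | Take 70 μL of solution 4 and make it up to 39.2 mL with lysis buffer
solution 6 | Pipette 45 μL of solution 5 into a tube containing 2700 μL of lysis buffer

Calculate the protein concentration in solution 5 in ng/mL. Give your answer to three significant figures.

Step 1: 1.15 mL + 4.8 mL = 5.95 mL total → factor 5.95/1.15 = 5.1739
Step 2: 320 μL + 5.4 mL = 5720 μL total → factor 5720/320 = 17.875
Step 3: 320 μL + 1500 μL = 1820 μL total → factor 1820/320 = 5.6875
Step 4: 300 μL brought to 0.75 mL → factor 750/300 = 2.5
Step 5: 70 μL brought to 39.2 mL → factor 39200/70 = 560
Dilution factor through solution 5 = 5.1739 × 17.875 × 5.6875 × 2.5 × 560 = 7.364 × 10^5
[solution 5] = 12.0 mg/mL / 7.364 × 10^5 = 1.630 × 10^-5 mg/mL = 16.3 ng/mL

16.3 ng/mL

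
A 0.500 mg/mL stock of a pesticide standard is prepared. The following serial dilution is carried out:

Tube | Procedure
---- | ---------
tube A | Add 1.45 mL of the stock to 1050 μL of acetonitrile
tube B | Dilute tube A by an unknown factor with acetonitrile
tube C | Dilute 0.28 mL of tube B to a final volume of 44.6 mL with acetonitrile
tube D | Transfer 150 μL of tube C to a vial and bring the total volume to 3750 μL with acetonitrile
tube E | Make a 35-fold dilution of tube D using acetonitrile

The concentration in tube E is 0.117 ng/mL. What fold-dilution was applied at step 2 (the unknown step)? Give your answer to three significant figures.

17.8-fold

Step 1: 1.45 mL + 1050 μL = 2.5 mL total → factor 2.5/1.45 = 1.7241
Step 2: unknown factor x
Step 3: 0.28 mL brought to 44.6 mL → factor 44.6/0.28 = 159.29
Step 4: 150 μL brought to 3750 μL → factor 3750/150 = 25
Step 5: 35-fold → factor 35
Product of known-step factors = 2.403 × 10^5
Overall factor = 0.500 mg/mL / (0.117 ng/mL) = 4.2735 × 10^6
x = 4.2735 × 10^6 / 2.403 × 10^5 = 17.8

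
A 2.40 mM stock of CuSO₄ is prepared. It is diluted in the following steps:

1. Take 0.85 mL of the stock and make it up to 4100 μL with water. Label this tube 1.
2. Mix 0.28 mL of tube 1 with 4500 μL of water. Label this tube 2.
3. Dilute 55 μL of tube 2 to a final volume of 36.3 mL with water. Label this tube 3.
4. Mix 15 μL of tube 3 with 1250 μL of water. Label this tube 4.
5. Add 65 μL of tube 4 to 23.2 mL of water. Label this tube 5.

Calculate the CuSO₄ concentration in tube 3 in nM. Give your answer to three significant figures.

Step 1: 0.85 mL brought to 4100 μL → factor 4.1/0.85 = 4.8235
Step 2: 0.28 mL + 4500 μL = 4.78 mL total → factor 4.78/0.28 = 17.071
Step 3: 55 μL brought to 36.3 mL → factor 36300/55 = 660
Dilution factor through tube 3 = 4.8235 × 17.071 × 660 = 54347
[tube 3] = 2.40 mM / 54347 = 4.416 × 10^-5 mM = 44.2 nM

44.2 nM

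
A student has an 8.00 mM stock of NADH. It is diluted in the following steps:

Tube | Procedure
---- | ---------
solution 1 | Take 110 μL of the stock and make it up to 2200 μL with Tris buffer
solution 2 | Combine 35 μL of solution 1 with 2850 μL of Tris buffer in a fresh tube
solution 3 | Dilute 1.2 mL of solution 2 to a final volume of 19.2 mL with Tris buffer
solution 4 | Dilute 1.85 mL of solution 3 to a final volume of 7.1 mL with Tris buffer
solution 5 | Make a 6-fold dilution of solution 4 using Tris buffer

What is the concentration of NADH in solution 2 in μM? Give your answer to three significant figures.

Step 1: 110 μL brought to 2200 μL → factor 2200/110 = 20
Step 2: 35 μL + 2850 μL = 2885 μL total → factor 2885/35 = 82.429
Dilution factor through solution 2 = 20 × 82.429 = 1648.6
[solution 2] = 8.00 mM / 1648.6 = 0.004853 mM = 4.85 μM

4.85 μM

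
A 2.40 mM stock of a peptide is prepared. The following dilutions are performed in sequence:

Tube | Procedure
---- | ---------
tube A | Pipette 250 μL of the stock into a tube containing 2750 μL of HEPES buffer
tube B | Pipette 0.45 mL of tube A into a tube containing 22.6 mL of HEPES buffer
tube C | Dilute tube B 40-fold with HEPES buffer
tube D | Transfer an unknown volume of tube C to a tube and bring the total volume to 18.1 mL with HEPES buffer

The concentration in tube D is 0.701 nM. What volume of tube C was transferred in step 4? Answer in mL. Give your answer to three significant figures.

Step 1: 250 μL + 2750 μL = 3000 μL total → factor 3000/250 = 12
Step 2: 0.45 mL + 22.6 mL = 23.05 mL total → factor 23.05/0.45 = 51.222
Step 3: 40-fold → factor 40
Step 4: v brought to 18.1 mL → factor = 18.1 mL/v
Product of known-step factors = 24587
Overall factor = 2.40 mM / (0.701 nM) = 3.4237 × 10^6
Step-4 factor = 3.4237 × 10^6 / 24587 = 139.25
v = 18.1 mL / 139.25 = 0.130 mL

0.130 mL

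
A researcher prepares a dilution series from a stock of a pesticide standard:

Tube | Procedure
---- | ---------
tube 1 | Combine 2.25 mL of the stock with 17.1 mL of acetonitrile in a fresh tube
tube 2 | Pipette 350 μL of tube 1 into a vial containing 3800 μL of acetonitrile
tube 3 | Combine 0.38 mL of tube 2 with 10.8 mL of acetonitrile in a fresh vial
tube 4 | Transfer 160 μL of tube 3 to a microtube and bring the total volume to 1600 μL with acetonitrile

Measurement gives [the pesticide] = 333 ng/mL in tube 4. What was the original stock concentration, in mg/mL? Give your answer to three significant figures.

9.99 mg/mL

Step 1: 2.25 mL + 17.1 mL = 19.35 mL total → factor 19.35/2.25 = 8.6
Step 2: 350 μL + 3800 μL = 4150 μL total → factor 4150/350 = 11.857
Step 3: 0.38 mL + 10.8 mL = 11.18 mL total → factor 11.18/0.38 = 29.421
Step 4: 160 μL brought to 1600 μL → factor 1600/160 = 10
Overall dilution factor = 8.6 × 11.857 × 29.421 × 10 = 30001
Stock = 333 ng/mL × 30001 = 9.990 × 10^6 ng/mL = 9.99 mg/mL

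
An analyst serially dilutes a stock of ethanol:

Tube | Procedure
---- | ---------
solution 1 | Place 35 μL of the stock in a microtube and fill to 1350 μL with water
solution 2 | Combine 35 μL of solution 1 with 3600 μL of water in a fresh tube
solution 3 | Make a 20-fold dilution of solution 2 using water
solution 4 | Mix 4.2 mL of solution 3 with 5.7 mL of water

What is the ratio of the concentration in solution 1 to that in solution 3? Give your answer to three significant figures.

Step 1: 35 μL brought to 1350 μL → factor 1350/35 = 38.571
Step 2: 35 μL + 3600 μL = 3635 μL total → factor 3635/35 = 103.86
Step 3: 20-fold → factor 20
Dilution factor to solution 1 = 38.571; to solution 3 = 80118
[solution 1]/[solution 3] = (factor to solution 3)/(factor to solution 1) = 80118/38.571 = 2.08 × 10^3

2.08 × 10^3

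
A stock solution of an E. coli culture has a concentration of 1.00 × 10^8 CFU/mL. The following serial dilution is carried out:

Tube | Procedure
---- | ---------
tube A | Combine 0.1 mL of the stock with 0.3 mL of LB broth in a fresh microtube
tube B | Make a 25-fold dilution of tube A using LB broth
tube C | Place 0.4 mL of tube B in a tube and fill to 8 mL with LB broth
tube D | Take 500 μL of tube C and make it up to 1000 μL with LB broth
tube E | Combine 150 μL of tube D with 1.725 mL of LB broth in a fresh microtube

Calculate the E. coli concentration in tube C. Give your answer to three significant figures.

5.00 × 10^4 CFU/mL

Step 1: 0.1 mL + 0.3 mL = 0.4 mL total → factor 0.4/0.1 = 4
Step 2: 25-fold → factor 25
Step 3: 0.4 mL brought to 8 mL → factor 8/0.4 = 20
Dilution factor through tube C = 4 × 25 × 20 = 2000
[tube C] = 1.00 × 10^8 CFU/mL / 2000 = 5.00 × 10^4 CFU/mL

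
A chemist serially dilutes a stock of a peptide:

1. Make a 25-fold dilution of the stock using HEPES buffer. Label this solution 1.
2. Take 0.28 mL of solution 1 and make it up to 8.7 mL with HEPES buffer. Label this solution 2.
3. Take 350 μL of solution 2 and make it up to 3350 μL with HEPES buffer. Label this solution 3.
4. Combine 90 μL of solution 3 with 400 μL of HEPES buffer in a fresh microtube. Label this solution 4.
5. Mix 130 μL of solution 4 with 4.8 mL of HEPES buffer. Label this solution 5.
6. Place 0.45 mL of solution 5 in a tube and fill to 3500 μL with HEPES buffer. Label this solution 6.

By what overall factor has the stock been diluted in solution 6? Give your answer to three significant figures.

1.19 × 10^7

Step 1: 25-fold → factor 25
Step 2: 0.28 mL brought to 8.7 mL → factor 8.7/0.28 = 31.071
Step 3: 350 μL brought to 3350 μL → factor 3350/350 = 9.5714
Step 4: 90 μL + 400 μL = 490 μL total → factor 490/90 = 5.4444
Step 5: 130 μL + 4.8 mL = 4930 μL total → factor 4930/130 = 37.923
Step 6: 0.45 mL brought to 3500 μL → factor 3.5/0.45 = 7.7778
Overall dilution factor = 25 × 31.071 × 9.5714 × 5.4444 × 37.923 × 7.7778 = 1.194 × 10^7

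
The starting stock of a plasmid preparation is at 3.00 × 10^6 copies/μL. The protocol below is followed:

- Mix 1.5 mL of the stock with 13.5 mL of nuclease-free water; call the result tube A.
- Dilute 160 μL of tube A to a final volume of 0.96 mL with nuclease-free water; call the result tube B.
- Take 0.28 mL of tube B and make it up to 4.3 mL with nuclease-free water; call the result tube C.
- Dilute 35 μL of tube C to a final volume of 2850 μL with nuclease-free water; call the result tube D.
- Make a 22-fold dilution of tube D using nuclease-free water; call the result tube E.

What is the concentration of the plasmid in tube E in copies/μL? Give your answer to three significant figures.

Step 1: 1.5 mL + 13.5 mL = 15 mL total → factor 15/1.5 = 10
Step 2: 160 μL brought to 0.96 mL → factor 960/160 = 6
Step 3: 0.28 mL brought to 4.3 mL → factor 4.3/0.28 = 15.357
Step 4: 35 μL brought to 2850 μL → factor 2850/35 = 81.429
Step 5: 22-fold → factor 22
Overall dilution factor = 10 × 6 × 15.357 × 81.429 × 22 = 1.6507 × 10^6
Final = 3.00 × 10^6 copies/μL / 1.6507 × 10^6 = 1.82 copies/μL

1.82 copies/μL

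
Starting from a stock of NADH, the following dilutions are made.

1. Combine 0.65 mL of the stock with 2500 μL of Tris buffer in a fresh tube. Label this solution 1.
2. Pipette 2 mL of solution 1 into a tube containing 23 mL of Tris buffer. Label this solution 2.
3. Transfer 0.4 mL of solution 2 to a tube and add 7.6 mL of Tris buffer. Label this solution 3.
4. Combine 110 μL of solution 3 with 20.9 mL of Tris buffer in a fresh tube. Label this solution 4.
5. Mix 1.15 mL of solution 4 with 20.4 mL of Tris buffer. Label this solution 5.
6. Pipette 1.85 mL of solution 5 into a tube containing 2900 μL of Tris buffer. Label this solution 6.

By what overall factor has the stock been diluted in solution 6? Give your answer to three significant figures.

1.11 × 10^7

Step 1: 0.65 mL + 2500 μL = 3.15 mL total → factor 3.15/0.65 = 4.8462
Step 2: 2 mL + 23 mL = 25 mL total → factor 25/2 = 12.5
Step 3: 0.4 mL + 7.6 mL = 8 mL total → factor 8/0.4 = 20
Step 4: 110 μL + 20.9 mL = 21010 μL total → factor 21010/110 = 191
Step 5: 1.15 mL + 20.4 mL = 21.55 mL total → factor 21.55/1.15 = 18.739
Step 6: 1.85 mL + 2900 μL = 4.75 mL total → factor 4.75/1.85 = 2.5676
Overall dilution factor = 4.8462 × 12.5 × 20 × 191 × 18.739 × 2.5676 = 1.1134 × 10^7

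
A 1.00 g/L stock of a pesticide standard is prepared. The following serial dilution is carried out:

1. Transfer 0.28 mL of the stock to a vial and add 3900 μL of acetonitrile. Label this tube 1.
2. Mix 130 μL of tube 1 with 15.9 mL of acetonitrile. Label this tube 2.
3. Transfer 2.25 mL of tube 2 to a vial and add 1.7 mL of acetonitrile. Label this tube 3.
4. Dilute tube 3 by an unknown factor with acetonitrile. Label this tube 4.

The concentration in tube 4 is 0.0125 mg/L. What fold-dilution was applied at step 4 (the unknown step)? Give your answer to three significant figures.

Step 1: 0.28 mL + 3900 μL = 4.18 mL total → factor 4.18/0.28 = 14.929
Step 2: 130 μL + 15.9 mL = 16030 μL total → factor 16030/130 = 123.31
Step 3: 2.25 mL + 1.7 mL = 3.95 mL total → factor 3.95/2.25 = 1.7556
Step 4: unknown factor x
Product of known-step factors = 3231.6
Overall factor = 1.00 g/L / (0.0125 mg/L) = 80000
x = 80000 / 3231.6 = 24.8

24.8-fold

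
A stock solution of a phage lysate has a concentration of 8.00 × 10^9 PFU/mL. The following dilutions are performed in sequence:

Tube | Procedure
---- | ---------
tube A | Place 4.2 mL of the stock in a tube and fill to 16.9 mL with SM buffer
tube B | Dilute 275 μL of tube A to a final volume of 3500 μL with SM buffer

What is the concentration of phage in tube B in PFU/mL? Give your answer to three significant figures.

Step 1: 4.2 mL brought to 16.9 mL → factor 16.9/4.2 = 4.0238
Step 2: 275 μL brought to 3500 μL → factor 3500/275 = 12.727
Overall dilution factor = 4.0238 × 12.727 = 51.212
Final = 8.00 × 10^9 PFU/mL / 51.212 = 1.56 × 10^8 PFU/mL

1.56 × 10^8 PFU/mL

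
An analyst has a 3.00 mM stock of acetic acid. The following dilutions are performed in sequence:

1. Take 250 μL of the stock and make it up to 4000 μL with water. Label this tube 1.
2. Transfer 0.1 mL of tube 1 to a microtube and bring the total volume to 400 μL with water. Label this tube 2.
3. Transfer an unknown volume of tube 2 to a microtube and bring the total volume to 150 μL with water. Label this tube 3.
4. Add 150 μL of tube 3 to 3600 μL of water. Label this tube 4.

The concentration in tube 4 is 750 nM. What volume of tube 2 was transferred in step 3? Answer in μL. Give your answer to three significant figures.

Step 1: 250 μL brought to 4000 μL → factor 4000/250 = 16
Step 2: 0.1 mL brought to 400 μL → factor 0.4/0.1 = 4
Step 3: v brought to 150 μL → factor = 150 μL/v
Step 4: 150 μL + 3600 μL = 3750 μL total → factor 3750/150 = 25
Product of known-step factors = 1600
Overall factor = 3.00 mM / (750 nM) = 4000
Step-3 factor = 4000 / 1600 = 2.5
v = 150 μL / 2.5 = 60.0 μL

60.0 μL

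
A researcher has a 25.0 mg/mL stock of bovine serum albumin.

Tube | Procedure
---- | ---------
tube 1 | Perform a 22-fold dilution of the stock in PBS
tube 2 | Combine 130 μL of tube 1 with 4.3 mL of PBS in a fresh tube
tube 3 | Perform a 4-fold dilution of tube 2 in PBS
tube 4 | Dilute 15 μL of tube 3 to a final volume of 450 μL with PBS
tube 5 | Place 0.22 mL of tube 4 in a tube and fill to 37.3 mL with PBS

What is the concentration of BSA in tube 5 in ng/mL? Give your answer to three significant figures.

1.64 ng/mL

Step 1: 22-fold → factor 22
Step 2: 130 μL + 4.3 mL = 4430 μL total → factor 4430/130 = 34.077
Step 3: 4-fold → factor 4
Step 4: 15 μL brought to 450 μL → factor 450/15 = 30
Step 5: 0.22 mL brought to 37.3 mL → factor 37.3/0.22 = 169.55
Overall dilution factor = 22 × 34.077 × 4 × 30 × 169.55 = 1.5253 × 10^7
Final = 25.0 mg/mL / 1.5253 × 10^7 = 1.639 × 10^-6 mg/mL = 1.64 ng/mL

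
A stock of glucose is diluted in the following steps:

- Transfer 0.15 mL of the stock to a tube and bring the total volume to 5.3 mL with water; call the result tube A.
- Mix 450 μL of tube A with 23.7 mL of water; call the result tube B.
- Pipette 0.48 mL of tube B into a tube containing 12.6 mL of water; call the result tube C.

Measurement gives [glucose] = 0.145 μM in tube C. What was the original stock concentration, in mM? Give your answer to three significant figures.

Step 1: 0.15 mL brought to 5.3 mL → factor 5.3/0.15 = 35.333
Step 2: 450 μL + 23.7 mL = 24150 μL total → factor 24150/450 = 53.667
Step 3: 0.48 mL + 12.6 mL = 13.08 mL total → factor 13.08/0.48 = 27.25
Overall dilution factor = 35.333 × 53.667 × 27.25 = 51672
Stock = 0.145 μM × 51672 = 7492 μM = 7.49 mM

7.49 mM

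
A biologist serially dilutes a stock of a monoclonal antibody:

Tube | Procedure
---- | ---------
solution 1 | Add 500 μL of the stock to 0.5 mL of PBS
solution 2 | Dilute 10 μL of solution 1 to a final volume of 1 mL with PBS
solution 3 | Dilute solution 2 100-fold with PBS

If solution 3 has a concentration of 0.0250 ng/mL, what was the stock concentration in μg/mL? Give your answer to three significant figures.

Step 1: 500 μL + 0.5 mL = 1000 μL total → factor 1000/500 = 2
Step 2: 10 μL brought to 1 mL → factor 1000/10 = 100
Step 3: 100-fold → factor 100
Overall dilution factor = 2 × 100 × 100 = 20000
Stock = 0.0250 ng/mL × 20000 = 500.0 ng/mL = 0.500 μg/mL

0.500 μg/mL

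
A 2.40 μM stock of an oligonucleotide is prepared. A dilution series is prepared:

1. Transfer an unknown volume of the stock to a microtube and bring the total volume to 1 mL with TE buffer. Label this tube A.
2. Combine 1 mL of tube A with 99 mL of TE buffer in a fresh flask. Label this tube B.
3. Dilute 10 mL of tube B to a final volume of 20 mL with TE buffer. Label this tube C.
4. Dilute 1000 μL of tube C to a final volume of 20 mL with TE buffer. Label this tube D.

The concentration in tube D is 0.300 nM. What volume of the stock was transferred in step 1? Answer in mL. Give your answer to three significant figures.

0.500 mL

Step 1: v brought to 1 mL → factor = 1 mL/v
Step 2: 1 mL + 99 mL = 100 mL total → factor 100/1 = 100
Step 3: 10 mL brought to 20 mL → factor 20/10 = 2
Step 4: 1000 μL brought to 20 mL → factor 20000/1000 = 20
Product of known-step factors = 4000
Overall factor = 2.40 μM / (0.300 nM) = 8000
Step-1 factor = 8000 / 4000 = 2
v = 1 mL / 2 = 0.500 mL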